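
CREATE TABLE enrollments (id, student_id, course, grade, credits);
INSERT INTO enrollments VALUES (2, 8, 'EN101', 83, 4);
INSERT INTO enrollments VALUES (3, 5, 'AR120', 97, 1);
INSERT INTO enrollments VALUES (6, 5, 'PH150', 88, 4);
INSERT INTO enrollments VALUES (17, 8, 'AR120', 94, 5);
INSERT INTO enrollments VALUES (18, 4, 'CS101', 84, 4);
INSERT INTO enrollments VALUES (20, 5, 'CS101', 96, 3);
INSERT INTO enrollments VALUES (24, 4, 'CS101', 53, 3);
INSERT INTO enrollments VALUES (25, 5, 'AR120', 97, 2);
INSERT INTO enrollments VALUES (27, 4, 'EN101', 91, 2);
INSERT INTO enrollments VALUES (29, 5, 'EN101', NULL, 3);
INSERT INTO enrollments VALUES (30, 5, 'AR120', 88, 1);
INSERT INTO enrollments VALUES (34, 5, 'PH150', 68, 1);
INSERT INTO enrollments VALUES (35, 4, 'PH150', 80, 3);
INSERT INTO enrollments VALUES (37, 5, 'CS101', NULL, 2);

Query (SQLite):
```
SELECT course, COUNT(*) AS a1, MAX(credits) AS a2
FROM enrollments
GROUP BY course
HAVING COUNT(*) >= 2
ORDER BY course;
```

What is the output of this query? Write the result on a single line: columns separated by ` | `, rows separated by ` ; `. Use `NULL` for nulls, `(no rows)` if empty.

Group enrollments by course.
Per group compute: COUNT(*), MAX(credits).
HAVING: drop groups with fewer than 2 rows.
  AR120: ids {3, 17, 25, 30} → COUNT(*)=4, MAX(credits)=5
  CS101: ids {18, 20, 24, 37} → COUNT(*)=4, MAX(credits)=4
  EN101: ids {2, 27, 29} → COUNT(*)=3, MAX(credits)=4
  PH150: ids {6, 34, 35} → COUNT(*)=3, MAX(credits)=4

AR120 | 4 | 5 ; CS101 | 4 | 4 ; EN101 | 3 | 4 ; PH150 | 3 | 4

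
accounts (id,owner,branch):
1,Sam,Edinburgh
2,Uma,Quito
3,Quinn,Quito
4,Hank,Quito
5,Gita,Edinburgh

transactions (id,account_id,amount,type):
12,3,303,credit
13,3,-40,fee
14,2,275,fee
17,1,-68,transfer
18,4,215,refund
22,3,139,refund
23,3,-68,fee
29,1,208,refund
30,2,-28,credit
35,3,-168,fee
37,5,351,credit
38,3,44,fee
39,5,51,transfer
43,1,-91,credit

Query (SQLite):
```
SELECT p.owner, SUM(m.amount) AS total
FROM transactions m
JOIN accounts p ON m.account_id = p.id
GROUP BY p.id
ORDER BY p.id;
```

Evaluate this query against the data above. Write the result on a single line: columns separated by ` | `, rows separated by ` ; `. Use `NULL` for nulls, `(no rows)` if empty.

Sam | 49 ; Uma | 247 ; Quinn | 210 ; Hank | 215 ; Gita | 402

Join each transactions row to its accounts via account_id.
Group joined rows by accounts.id; compute SUM(m.amount) per group.
  1: ids {17, 29, 43} → SUM(m.amount)=49
  2: ids {14, 30} → SUM(m.amount)=247
  3: ids {12, 13, 22, 23, 35, 38} → SUM(m.amount)=210
  4: ids {18} → SUM(m.amount)=215
  5: ids {37, 39} → SUM(m.amount)=402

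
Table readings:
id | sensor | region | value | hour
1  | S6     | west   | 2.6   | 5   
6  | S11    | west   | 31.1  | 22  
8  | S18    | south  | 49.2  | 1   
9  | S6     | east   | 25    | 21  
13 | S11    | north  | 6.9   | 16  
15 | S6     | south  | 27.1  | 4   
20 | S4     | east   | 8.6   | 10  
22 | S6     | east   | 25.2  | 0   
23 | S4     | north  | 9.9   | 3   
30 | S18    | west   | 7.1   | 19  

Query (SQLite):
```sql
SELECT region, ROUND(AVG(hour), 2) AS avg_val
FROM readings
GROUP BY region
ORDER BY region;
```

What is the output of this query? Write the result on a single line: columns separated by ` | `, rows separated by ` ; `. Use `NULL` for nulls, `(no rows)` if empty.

Partition readings by region; compute ROUND(AVG(hour), 2) within each group.
  east: ids {9, 20, 22} → ROUND(AVG(hour), 2)=10.33
  north: ids {13, 23} → ROUND(AVG(hour), 2)=9.5
  south: ids {8, 15} → ROUND(AVG(hour), 2)=2.5
  west: ids {1, 6, 30} → ROUND(AVG(hour), 2)=15.33

east | 10.33 ; north | 9.5 ; south | 2.5 ; west | 15.33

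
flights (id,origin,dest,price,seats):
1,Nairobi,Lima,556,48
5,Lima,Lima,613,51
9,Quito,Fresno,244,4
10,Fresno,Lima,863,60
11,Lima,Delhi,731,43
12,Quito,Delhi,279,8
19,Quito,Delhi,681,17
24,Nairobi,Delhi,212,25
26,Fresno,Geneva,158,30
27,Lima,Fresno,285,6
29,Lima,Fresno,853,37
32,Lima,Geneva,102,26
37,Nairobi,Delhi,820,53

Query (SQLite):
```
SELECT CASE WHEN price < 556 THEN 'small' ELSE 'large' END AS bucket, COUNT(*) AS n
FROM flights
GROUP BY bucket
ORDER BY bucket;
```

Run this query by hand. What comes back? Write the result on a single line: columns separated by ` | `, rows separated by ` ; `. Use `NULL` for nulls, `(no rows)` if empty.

large | 7 ; small | 6

Bucket rows by price < 556 → 'small' else 'large'; count each bucket.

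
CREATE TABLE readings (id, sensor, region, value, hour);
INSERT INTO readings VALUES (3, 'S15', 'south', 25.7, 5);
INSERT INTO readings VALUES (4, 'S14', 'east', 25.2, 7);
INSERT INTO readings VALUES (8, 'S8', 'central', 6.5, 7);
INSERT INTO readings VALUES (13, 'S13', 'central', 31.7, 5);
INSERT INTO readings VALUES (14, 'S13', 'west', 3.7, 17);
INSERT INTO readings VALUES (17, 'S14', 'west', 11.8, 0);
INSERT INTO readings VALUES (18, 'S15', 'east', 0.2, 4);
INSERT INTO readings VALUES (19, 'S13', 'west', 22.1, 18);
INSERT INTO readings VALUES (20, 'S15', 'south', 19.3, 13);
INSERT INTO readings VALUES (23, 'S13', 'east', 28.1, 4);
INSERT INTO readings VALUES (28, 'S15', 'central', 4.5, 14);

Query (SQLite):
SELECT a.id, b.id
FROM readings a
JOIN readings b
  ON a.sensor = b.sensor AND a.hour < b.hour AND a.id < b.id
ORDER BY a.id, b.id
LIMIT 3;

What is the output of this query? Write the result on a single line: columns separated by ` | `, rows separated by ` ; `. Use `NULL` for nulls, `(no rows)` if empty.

3 | 20 ; 3 | 28 ; 13 | 14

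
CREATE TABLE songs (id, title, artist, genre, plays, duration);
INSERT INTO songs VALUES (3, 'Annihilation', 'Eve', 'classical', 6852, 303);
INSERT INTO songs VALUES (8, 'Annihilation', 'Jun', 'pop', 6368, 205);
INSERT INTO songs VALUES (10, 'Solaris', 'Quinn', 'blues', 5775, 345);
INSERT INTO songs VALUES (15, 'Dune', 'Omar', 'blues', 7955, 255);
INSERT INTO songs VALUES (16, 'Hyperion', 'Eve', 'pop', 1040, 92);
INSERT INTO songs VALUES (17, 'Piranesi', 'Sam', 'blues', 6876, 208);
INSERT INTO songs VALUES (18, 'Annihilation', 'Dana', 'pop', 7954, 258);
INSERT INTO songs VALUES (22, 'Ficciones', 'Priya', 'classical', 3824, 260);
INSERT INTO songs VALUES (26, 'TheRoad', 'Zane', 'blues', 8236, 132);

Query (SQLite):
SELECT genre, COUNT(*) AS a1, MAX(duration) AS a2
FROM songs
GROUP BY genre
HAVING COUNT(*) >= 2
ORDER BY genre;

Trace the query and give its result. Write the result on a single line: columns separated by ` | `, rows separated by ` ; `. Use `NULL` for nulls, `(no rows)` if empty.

blues | 4 | 345 ; classical | 2 | 303 ; pop | 3 | 258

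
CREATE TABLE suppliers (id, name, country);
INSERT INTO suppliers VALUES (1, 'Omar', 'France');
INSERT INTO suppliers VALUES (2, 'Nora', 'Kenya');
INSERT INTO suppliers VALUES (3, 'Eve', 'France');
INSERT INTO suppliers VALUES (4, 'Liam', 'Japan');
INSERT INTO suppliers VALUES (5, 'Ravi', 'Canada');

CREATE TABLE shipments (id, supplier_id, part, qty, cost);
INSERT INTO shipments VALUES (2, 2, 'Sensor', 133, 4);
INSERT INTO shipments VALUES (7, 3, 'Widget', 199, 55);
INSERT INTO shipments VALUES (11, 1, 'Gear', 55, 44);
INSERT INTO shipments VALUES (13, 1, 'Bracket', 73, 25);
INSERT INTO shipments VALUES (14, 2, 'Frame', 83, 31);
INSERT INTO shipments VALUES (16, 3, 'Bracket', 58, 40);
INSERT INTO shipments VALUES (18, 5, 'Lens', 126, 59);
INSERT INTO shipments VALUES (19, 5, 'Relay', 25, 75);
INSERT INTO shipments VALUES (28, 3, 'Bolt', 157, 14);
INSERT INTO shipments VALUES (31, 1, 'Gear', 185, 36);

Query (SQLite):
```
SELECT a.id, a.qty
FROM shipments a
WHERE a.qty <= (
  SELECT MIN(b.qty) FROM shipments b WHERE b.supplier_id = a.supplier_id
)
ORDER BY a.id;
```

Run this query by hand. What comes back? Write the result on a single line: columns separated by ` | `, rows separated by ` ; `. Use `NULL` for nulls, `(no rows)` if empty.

For each shipments row a, compute MIN(qty) over rows sharing a.supplier_id.
Keep row a if a.qty <= that per-group MIN.
  supplier_id=1: MIN(qty) = 55
  supplier_id=2: MIN(qty) = 83
  supplier_id=3: MIN(qty) = 58
  supplier_id=5: MIN(qty) = 25

11 | 55 ; 14 | 83 ; 16 | 58 ; 19 | 25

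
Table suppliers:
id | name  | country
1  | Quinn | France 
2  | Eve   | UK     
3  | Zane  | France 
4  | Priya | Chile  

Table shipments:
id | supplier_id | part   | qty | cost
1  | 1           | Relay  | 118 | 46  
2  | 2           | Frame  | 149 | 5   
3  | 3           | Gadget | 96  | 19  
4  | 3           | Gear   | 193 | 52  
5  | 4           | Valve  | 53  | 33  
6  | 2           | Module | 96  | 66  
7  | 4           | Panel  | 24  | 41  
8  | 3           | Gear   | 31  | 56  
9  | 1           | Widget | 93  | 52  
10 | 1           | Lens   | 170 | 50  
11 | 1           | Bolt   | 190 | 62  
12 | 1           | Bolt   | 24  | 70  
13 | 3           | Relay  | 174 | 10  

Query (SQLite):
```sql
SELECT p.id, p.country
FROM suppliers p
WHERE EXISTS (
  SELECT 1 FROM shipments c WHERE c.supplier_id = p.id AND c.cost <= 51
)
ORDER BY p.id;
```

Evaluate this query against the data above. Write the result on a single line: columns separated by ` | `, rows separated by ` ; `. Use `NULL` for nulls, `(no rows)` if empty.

1 | France ; 2 | UK ; 3 | France ; 4 | Chile

For each suppliers row, check whether any shipments with matching supplier_id has cost <= 51.
Keep rows where that is true.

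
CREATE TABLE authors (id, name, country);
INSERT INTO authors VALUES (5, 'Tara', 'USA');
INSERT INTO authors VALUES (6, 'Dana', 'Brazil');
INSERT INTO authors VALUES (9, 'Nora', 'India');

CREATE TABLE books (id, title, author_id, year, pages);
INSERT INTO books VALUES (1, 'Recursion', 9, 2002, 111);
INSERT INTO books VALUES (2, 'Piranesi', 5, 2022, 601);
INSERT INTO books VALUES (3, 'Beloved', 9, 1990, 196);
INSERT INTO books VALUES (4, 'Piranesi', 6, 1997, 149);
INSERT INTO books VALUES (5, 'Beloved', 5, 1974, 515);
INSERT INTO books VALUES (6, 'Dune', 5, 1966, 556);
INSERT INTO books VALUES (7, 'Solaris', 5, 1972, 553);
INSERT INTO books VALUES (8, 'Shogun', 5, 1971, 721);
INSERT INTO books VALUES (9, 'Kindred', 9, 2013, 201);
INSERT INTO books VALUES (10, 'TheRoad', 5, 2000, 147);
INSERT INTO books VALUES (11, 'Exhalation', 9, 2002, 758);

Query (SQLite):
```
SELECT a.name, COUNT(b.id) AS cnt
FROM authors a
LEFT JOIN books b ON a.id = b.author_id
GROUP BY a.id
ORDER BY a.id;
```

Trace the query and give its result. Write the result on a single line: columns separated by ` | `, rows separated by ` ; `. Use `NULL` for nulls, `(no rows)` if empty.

LEFT JOIN keeps every authors row; unmatched ones get NULL for books columns.
Group by authors.id and compute COUNT(b.id). COUNT(col) of an all-NULL group is 0.
  5: ids {2, 5, 6, 7, 8, 10} → COUNT(b.id)=6
  6: ids {4} → COUNT(b.id)=1
  9: ids {1, 3, 9, 11} → COUNT(b.id)=4

Tara | 6 ; Dana | 1 ; Nora | 4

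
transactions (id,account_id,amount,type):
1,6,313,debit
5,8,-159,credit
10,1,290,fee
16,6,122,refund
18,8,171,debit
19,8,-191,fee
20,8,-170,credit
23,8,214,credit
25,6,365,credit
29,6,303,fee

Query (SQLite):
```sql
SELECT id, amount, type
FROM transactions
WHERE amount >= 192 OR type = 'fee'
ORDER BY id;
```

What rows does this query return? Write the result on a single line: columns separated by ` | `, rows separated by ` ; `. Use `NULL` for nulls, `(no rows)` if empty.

amount >= 192: ids {1, 10, 23, 25, 29}
type = 'fee': ids {10, 19, 29}
Combine with OR.

1 | 313 | debit ; 10 | 290 | fee ; 19 | -191 | fee ; 23 | 214 | credit ; 25 | 365 | credit ; 29 | 303 | fee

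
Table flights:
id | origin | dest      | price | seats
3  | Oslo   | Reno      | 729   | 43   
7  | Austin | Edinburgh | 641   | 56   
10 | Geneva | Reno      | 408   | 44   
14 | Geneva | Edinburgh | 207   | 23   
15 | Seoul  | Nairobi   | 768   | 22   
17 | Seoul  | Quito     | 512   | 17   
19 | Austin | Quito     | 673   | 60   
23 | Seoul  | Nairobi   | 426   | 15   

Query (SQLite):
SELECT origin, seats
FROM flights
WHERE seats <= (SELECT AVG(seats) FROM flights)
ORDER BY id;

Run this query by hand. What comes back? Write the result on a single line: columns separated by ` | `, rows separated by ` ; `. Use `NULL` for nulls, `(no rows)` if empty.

Scalar subquery: AVG(seats) over all flights rows = 35.0.
Keep rows where seats <= that value.

Geneva | 23 ; Seoul | 22 ; Seoul | 17 ; Seoul | 15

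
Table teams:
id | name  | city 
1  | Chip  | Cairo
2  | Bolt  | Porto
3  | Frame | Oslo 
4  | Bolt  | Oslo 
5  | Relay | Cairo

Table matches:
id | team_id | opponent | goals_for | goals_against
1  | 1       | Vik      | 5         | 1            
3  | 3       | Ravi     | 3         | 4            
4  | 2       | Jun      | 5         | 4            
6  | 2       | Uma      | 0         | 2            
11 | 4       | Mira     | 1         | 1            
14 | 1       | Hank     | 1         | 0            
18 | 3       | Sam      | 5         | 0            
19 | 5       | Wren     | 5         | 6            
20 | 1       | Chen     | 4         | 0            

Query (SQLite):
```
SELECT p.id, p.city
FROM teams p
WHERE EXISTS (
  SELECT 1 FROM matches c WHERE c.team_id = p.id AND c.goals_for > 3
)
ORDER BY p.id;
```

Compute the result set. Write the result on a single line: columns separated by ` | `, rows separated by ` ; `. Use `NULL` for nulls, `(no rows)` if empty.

1 | Cairo ; 2 | Porto ; 3 | Oslo ; 5 | Cairo

For each teams row, check whether any matches with matching team_id has goals_for > 3.
Keep rows where that is true.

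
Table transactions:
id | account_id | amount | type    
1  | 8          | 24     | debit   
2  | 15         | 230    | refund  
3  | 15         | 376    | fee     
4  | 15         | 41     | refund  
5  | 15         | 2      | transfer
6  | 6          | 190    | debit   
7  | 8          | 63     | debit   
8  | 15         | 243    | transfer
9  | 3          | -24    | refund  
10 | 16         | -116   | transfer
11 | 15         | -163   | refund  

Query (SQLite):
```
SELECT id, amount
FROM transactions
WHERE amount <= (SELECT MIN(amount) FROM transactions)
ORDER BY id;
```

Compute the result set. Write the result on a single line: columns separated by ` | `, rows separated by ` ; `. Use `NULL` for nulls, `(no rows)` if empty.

11 | -163

Scalar subquery: MIN(amount) over all transactions rows = -163.
Keep rows where amount <= that value.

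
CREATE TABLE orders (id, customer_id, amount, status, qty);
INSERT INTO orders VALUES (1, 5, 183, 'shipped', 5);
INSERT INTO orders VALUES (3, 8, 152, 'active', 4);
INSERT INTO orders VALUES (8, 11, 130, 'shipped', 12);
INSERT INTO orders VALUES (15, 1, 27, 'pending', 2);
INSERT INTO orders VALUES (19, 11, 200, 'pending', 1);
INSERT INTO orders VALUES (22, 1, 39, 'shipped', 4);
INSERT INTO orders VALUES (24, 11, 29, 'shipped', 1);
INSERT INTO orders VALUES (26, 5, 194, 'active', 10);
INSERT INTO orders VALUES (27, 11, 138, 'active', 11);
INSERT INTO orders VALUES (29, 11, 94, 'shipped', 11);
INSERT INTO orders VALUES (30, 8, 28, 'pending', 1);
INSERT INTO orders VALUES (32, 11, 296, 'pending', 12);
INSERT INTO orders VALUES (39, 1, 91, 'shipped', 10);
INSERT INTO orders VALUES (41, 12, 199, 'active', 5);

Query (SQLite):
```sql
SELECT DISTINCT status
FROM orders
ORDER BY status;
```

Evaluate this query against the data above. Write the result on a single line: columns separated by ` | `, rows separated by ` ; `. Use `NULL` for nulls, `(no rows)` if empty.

Collect distinct status values from orders.

active ; pending ; shipped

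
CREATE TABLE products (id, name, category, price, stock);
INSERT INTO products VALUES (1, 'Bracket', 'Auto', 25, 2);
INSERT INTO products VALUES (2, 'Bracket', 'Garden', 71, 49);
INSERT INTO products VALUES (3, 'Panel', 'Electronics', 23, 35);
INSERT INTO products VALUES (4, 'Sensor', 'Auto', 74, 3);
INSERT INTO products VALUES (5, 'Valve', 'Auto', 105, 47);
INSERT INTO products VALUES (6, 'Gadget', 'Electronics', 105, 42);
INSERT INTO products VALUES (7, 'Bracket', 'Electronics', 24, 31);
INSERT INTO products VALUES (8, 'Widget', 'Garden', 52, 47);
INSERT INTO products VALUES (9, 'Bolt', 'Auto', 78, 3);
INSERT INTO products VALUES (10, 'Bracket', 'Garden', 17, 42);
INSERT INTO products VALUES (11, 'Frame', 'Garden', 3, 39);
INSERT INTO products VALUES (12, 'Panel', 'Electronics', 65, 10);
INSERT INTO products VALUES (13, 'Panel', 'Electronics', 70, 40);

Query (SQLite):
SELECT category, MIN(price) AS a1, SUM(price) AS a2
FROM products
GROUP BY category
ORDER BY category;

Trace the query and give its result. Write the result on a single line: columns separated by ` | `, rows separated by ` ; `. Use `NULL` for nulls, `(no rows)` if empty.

Group products by category.
Per group compute: MIN(price), SUM(price).
  Auto: ids {1, 4, 5, 9} → MIN(price)=25, SUM(price)=282
  Electronics: ids {3, 6, 7, 12, 13} → MIN(price)=23, SUM(price)=287
  Garden: ids {2, 8, 10, 11} → MIN(price)=3, SUM(price)=143

Auto | 25 | 282 ; Electronics | 23 | 287 ; Garden | 3 | 143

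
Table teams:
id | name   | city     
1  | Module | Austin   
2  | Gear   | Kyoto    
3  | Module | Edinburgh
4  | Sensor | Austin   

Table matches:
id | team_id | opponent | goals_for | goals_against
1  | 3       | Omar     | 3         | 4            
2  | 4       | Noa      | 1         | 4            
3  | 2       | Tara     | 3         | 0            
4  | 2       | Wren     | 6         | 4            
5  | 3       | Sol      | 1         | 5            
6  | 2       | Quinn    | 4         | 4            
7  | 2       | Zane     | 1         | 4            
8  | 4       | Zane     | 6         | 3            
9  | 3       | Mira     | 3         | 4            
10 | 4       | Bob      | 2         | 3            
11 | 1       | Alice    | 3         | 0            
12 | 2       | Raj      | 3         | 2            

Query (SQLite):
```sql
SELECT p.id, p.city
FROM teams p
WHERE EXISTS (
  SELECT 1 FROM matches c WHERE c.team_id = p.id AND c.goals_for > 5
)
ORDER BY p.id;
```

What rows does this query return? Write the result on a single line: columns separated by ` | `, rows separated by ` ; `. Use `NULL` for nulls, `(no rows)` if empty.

2 | Kyoto ; 4 | Austin

For each teams row, check whether any matches with matching team_id has goals_for > 5.
Keep rows where that is true.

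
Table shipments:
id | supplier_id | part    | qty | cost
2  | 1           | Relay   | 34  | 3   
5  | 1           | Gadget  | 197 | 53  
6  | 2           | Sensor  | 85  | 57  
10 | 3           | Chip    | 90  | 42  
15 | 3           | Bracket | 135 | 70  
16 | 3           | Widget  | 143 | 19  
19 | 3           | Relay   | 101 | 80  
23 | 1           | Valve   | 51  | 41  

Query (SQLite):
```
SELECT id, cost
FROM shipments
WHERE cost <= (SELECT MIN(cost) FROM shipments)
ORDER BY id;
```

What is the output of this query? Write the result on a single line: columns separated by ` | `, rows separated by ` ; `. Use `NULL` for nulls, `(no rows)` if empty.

2 | 3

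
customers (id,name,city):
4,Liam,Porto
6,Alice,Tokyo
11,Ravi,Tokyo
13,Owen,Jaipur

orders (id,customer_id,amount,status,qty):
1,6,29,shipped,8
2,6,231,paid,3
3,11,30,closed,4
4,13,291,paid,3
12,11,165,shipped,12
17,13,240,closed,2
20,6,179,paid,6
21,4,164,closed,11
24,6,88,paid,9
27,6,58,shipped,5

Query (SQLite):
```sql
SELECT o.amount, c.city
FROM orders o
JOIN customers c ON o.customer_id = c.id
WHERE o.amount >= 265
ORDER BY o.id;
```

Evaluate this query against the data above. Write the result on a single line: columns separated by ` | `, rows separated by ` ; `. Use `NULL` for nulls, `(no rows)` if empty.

291 | Jaipur

Each orders row matches the customers row where customer_id = customers.id.
Then keep rows with o.amount >= 265.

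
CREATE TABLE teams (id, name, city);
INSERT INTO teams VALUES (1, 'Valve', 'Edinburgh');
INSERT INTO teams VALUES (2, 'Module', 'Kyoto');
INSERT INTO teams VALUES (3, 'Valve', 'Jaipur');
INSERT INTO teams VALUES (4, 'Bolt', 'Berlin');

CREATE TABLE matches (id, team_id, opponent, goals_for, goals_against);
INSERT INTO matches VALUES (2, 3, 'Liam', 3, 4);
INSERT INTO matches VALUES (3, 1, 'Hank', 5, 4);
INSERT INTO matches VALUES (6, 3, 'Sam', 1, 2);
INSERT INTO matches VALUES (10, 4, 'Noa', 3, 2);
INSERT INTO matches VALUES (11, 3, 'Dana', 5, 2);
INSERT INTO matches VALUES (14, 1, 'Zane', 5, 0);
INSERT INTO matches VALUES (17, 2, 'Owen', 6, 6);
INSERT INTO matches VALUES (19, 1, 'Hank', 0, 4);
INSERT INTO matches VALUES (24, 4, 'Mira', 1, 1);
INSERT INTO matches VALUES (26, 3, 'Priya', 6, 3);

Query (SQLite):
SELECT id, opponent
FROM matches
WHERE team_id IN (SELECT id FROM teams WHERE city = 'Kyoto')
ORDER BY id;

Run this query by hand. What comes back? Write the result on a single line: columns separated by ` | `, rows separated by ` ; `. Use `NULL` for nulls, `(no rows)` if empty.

17 | Owen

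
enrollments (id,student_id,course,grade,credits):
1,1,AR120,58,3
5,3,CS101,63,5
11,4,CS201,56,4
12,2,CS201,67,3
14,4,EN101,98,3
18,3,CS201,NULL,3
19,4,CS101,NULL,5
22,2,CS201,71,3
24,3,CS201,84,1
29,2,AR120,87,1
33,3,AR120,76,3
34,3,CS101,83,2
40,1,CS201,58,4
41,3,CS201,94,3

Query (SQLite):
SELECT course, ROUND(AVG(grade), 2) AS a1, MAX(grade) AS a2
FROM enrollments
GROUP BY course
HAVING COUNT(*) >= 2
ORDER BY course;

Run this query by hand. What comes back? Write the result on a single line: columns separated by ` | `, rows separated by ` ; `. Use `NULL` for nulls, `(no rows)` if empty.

Group enrollments by course.
Per group compute: ROUND(AVG(grade), 2), MAX(grade).
HAVING: drop groups with fewer than 2 rows.
  AR120: ids {1, 29, 33} → ROUND(AVG(grade), 2)=73.67, MAX(grade)=87
  CS101: ids {5, 19, 34} → ROUND(AVG(grade), 2)=73, MAX(grade)=83
  CS201: ids {11, 12, 18, 22, 24, 40, 41} → ROUND(AVG(grade), 2)=71.67, MAX(grade)=94
  EN101: ids {14} → ROUND(AVG(grade), 2)=98, MAX(grade)=98

AR120 | 73.67 | 87 ; CS101 | 73 | 83 ; CS201 | 71.67 | 94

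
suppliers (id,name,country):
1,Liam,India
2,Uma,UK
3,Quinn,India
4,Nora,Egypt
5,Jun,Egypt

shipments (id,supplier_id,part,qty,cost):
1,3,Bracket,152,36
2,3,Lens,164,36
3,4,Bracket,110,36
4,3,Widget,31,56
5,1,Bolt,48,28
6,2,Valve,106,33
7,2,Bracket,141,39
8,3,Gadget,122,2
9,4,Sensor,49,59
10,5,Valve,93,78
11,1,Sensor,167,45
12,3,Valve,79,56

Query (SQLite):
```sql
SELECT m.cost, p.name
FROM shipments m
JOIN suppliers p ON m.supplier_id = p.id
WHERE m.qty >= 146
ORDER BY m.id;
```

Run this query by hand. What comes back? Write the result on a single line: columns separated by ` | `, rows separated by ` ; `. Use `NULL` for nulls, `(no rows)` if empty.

36 | Quinn ; 36 | Quinn ; 45 | Liam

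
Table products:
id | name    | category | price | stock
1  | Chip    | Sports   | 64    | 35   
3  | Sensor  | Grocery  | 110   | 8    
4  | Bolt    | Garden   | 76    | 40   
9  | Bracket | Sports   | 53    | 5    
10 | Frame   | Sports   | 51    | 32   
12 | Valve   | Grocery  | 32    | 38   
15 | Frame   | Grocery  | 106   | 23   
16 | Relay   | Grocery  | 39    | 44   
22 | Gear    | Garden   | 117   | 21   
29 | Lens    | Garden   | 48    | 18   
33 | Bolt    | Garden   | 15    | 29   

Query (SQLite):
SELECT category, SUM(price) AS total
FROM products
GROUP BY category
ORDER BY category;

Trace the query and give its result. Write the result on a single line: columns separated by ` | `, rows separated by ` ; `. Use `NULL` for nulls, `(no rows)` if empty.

Garden | 256 ; Grocery | 287 ; Sports | 168

Partition products by category; compute SUM(price) within each group.
  Garden: ids {4, 22, 29, 33} → SUM(price)=256
  Grocery: ids {3, 12, 15, 16} → SUM(price)=287
  Sports: ids {1, 9, 10} → SUM(price)=168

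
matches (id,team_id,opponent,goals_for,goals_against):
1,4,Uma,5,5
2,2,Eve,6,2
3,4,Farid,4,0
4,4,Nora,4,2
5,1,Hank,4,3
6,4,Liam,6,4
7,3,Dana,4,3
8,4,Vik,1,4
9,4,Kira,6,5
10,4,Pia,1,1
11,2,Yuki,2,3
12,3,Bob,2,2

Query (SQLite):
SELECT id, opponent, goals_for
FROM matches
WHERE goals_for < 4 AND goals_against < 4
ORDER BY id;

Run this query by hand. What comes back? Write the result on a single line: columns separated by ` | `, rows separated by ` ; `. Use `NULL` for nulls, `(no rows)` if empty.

10 | Pia | 1 ; 11 | Yuki | 2 ; 12 | Bob | 2

goals_for < 4: ids {8, 10, 11, 12}
goals_against < 4: ids {2, 3, 4, 5, 7, 10, 11, 12}
Combine with AND.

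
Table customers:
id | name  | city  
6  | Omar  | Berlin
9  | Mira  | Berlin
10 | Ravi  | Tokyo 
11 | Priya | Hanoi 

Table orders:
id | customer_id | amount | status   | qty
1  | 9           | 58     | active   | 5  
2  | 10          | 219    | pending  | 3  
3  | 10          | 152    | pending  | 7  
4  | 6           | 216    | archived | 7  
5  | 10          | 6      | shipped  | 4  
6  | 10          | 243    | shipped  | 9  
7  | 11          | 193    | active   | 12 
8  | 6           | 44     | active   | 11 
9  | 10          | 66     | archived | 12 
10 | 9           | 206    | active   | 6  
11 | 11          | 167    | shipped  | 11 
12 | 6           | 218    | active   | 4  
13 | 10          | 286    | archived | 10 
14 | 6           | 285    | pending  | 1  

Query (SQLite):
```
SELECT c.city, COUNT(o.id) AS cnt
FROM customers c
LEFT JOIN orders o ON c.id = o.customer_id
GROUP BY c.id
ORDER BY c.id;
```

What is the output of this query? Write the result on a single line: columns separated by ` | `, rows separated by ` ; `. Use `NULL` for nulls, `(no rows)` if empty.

Berlin | 4 ; Berlin | 2 ; Tokyo | 6 ; Hanoi | 2

LEFT JOIN keeps every customers row; unmatched ones get NULL for orders columns.
Group by customers.id and compute COUNT(o.id). COUNT(col) of an all-NULL group is 0.
  6: ids {4, 8, 12, 14} → COUNT(o.id)=4
  9: ids {1, 10} → COUNT(o.id)=2
  10: ids {2, 3, 5, 6, 9, 13} → COUNT(o.id)=6
  11: ids {7, 11} → COUNT(o.id)=2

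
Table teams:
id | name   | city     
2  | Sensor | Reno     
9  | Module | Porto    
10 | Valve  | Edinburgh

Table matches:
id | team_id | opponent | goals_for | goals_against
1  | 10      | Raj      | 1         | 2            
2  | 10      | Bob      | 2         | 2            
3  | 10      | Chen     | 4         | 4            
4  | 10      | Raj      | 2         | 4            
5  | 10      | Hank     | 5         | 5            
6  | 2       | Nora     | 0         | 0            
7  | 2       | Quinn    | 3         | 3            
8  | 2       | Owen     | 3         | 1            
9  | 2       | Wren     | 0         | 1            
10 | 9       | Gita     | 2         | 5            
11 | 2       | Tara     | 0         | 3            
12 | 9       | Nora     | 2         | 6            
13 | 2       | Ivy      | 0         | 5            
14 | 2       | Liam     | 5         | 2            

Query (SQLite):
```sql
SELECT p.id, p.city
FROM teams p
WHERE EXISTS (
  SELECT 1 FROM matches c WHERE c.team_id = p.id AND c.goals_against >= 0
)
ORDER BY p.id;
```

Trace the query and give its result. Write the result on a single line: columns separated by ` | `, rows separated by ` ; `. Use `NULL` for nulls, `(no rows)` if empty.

For each teams row, check whether any matches with matching team_id has goals_against >= 0.
Keep rows where that is true.

2 | Reno ; 9 | Porto ; 10 | Edinburgh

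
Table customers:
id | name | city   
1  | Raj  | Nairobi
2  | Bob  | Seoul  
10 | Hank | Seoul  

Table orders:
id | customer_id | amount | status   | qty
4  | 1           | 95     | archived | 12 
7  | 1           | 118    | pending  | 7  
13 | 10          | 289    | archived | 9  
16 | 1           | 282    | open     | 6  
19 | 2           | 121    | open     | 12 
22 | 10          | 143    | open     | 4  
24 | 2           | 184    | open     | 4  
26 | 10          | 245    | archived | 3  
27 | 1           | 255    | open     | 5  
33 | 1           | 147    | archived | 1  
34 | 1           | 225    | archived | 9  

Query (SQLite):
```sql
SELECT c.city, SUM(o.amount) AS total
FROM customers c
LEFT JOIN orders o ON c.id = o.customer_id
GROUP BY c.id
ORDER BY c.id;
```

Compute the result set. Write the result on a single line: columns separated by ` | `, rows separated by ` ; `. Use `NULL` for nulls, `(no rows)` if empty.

Nairobi | 1122 ; Seoul | 305 ; Seoul | 677

LEFT JOIN keeps every customers row; unmatched ones get NULL for orders columns.
Group by customers.id and compute SUM(o.amount). SUM over an all-NULL group is NULL.
  1: ids {4, 7, 16, 27, 33, 34} → SUM(o.amount)=1122
  2: ids {19, 24} → SUM(o.amount)=305
  10: ids {13, 22, 26} → SUM(o.amount)=677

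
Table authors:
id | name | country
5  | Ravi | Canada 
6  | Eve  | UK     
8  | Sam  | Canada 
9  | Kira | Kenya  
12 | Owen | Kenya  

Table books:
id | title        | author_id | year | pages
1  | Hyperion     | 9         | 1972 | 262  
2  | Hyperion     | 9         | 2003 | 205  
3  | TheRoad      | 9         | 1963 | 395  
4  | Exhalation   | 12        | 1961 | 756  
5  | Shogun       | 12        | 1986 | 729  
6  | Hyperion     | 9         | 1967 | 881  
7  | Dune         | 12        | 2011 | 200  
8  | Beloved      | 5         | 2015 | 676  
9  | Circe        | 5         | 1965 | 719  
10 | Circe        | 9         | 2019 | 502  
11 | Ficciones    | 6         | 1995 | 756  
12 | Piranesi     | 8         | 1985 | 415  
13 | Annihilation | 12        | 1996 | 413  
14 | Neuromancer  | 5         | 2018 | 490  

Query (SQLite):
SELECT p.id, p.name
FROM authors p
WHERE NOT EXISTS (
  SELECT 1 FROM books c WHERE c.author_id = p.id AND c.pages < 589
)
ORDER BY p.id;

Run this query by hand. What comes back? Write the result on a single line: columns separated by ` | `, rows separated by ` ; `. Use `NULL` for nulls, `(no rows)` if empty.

For each authors row, check whether any books with matching author_id has pages < 589.
Keep rows where that is false.

6 | Eve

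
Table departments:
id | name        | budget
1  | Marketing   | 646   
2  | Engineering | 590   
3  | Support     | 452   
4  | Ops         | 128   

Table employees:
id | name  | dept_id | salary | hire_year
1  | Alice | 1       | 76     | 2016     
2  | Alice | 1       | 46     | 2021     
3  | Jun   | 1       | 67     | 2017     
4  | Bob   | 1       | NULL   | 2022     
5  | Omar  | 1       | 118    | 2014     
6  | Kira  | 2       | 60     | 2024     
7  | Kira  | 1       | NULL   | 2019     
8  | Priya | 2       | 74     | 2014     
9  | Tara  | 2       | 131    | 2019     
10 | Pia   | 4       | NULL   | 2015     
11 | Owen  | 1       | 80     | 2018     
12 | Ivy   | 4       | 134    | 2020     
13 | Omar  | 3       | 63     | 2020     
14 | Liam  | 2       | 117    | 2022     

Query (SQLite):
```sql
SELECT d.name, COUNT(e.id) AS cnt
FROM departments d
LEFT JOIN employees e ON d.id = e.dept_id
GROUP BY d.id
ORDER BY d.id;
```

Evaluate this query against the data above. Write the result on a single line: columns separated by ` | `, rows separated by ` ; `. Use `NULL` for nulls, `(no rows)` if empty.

LEFT JOIN keeps every departments row; unmatched ones get NULL for employees columns.
Group by departments.id and compute COUNT(e.id). COUNT(col) of an all-NULL group is 0.
  1: ids {1, 2, 3, 4, 5, 7, 11} → COUNT(e.id)=7
  2: ids {6, 8, 9, 14} → COUNT(e.id)=4
  3: ids {13} → COUNT(e.id)=1
  4: ids {10, 12} → COUNT(e.id)=2

Marketing | 7 ; Engineering | 4 ; Support | 1 ; Ops | 2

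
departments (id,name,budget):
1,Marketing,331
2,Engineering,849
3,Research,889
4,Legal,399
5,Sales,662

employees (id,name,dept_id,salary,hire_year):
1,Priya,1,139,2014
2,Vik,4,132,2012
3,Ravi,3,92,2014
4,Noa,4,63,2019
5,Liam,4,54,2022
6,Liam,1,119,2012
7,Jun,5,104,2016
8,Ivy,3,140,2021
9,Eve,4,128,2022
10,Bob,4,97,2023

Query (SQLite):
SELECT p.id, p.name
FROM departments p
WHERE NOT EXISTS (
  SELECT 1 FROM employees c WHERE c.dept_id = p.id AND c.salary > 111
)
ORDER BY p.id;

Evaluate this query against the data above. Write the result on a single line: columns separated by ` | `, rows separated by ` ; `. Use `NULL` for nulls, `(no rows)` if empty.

2 | Engineering ; 5 | Sales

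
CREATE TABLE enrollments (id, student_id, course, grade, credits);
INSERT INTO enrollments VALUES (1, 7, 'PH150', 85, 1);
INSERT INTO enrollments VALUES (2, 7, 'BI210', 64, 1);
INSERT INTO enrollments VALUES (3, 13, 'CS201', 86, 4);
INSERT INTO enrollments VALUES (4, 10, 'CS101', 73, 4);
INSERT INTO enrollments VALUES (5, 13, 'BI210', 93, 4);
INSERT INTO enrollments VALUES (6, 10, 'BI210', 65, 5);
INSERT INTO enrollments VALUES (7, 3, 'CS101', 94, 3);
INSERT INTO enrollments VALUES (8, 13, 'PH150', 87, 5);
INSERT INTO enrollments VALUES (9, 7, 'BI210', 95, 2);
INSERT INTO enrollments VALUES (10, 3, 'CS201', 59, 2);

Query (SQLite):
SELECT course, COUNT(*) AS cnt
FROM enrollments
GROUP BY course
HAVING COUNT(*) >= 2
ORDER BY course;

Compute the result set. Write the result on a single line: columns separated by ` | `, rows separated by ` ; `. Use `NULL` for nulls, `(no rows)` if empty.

BI210 | 4 ; CS101 | 2 ; CS201 | 2 ; PH150 | 2

Partition enrollments by course; compute COUNT(*) within each group.
HAVING: keep groups with count ≥ 2.
  BI210: ids {2, 5, 6, 9} → COUNT(*)=4
  CS101: ids {4, 7} → COUNT(*)=2
  CS201: ids {3, 10} → COUNT(*)=2
  PH150: ids {1, 8} → COUNT(*)=2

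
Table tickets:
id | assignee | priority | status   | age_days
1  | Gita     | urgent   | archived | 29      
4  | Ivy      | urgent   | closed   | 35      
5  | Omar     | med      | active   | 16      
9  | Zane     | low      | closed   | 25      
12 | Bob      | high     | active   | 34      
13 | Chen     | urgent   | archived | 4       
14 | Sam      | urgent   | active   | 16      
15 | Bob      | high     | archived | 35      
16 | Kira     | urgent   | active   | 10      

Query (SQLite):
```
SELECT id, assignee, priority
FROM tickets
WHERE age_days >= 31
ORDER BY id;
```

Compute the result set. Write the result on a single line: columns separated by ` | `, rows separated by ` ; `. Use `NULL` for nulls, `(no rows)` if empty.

4 | Ivy | urgent ; 12 | Bob | high ; 15 | Bob | high

age_days >= 31: ids {4, 12, 15}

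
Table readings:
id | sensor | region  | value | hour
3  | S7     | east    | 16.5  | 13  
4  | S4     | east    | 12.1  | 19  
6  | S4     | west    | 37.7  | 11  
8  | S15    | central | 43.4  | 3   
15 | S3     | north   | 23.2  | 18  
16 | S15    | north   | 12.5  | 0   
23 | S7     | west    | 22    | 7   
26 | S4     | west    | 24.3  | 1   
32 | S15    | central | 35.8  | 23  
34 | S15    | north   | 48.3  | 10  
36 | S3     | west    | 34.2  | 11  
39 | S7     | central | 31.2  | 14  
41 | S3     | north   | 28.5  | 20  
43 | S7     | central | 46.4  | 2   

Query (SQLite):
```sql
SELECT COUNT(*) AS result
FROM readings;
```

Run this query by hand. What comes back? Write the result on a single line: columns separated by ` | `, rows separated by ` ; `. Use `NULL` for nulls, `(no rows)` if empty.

14

All value values: [16.5, 12.1, 37.7, 43.4, 23.2, 12.5, 22, 24.3, 35.8, 48.3, 34.2, 31.2, 28.5, 46.4].
COUNT(*) counts rows → 14.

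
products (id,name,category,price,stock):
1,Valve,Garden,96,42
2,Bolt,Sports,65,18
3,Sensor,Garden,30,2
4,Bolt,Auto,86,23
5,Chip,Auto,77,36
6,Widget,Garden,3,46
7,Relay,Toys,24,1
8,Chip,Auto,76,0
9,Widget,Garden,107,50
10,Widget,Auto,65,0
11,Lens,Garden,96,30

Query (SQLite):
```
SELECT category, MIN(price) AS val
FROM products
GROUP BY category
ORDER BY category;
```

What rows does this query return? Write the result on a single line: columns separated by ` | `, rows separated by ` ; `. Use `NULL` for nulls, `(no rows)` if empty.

Auto | 65 ; Garden | 3 ; Sports | 65 ; Toys | 24

Partition products by category; compute MIN(price) within each group.
  Auto: ids {4, 5, 8, 10} → MIN(price)=65
  Garden: ids {1, 3, 6, 9, 11} → MIN(price)=3
  Sports: ids {2} → MIN(price)=65
  Toys: ids {7} → MIN(price)=24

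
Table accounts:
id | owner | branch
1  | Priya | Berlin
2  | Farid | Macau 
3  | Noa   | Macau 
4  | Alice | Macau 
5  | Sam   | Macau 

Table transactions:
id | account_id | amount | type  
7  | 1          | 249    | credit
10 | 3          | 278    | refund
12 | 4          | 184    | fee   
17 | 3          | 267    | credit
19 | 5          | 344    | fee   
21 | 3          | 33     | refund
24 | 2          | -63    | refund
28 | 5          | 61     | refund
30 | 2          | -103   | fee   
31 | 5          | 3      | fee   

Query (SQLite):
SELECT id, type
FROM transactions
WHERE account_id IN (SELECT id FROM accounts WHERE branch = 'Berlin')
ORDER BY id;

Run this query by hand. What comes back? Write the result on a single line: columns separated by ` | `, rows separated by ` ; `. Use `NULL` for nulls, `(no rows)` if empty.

7 | credit

Inner query: accounts.id where branch = 'Berlin'.
Outer: keep transactions rows whose account_id is in that set.
Inner query → {1}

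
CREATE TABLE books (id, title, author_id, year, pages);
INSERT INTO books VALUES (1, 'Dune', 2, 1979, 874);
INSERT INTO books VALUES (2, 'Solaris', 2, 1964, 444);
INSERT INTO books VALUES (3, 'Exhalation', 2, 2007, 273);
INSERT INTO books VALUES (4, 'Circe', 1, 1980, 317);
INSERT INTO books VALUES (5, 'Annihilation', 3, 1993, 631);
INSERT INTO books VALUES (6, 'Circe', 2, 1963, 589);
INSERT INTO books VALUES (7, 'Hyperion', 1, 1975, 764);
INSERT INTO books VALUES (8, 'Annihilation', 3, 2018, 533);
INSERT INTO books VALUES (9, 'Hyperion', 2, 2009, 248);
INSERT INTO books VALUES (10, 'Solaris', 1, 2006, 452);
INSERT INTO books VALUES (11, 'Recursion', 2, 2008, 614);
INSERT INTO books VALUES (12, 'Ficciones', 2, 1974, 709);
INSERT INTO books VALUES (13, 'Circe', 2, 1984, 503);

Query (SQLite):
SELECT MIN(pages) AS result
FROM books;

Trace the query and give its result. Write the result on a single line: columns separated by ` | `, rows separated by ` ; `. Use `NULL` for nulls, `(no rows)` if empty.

248

All pages values: [874, 444, 273, 317, 631, 589, 764, 533, 248, 452, 614, 709, 503].
MIN of non-NULL values = 248.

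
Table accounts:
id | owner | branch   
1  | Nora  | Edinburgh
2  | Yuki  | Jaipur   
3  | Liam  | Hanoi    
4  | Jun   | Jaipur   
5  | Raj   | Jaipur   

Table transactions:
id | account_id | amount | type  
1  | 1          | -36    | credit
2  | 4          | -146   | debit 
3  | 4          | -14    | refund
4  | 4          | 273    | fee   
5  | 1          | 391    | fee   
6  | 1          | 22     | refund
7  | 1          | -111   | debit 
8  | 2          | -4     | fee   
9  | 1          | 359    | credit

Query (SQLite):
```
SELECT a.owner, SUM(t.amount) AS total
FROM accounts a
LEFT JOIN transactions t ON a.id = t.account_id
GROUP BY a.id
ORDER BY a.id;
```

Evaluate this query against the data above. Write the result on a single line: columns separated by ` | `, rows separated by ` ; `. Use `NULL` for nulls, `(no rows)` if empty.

Nora | 625 ; Yuki | -4 ; Liam | NULL ; Jun | 113 ; Raj | NULL

LEFT JOIN keeps every accounts row; unmatched ones get NULL for transactions columns.
Group by accounts.id and compute SUM(t.amount). SUM over an all-NULL group is NULL.
  1: ids {1, 5, 6, 7, 9} → SUM(t.amount)=625
  2: ids {8} → SUM(t.amount)=-4
  3: ids {—} → SUM(t.amount)=NULL
  4: ids {2, 3, 4} → SUM(t.amount)=113
  5: ids {—} → SUM(t.amount)=NULL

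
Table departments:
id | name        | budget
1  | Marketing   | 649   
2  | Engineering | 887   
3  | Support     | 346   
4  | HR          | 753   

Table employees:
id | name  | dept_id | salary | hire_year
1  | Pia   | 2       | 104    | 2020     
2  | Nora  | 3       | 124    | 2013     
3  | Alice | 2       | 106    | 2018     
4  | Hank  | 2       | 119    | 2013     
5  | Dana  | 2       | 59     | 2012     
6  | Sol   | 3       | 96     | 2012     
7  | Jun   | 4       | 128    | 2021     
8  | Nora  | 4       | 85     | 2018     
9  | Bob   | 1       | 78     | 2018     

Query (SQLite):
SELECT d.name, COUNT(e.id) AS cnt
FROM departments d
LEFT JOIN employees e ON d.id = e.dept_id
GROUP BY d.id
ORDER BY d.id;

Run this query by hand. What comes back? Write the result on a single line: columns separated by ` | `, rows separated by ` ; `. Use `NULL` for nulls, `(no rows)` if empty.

LEFT JOIN keeps every departments row; unmatched ones get NULL for employees columns.
Group by departments.id and compute COUNT(e.id). COUNT(col) of an all-NULL group is 0.
  1: ids {9} → COUNT(e.id)=1
  2: ids {1, 3, 4, 5} → COUNT(e.id)=4
  3: ids {2, 6} → COUNT(e.id)=2
  4: ids {7, 8} → COUNT(e.id)=2

Marketing | 1 ; Engineering | 4 ; Support | 2 ; HR | 2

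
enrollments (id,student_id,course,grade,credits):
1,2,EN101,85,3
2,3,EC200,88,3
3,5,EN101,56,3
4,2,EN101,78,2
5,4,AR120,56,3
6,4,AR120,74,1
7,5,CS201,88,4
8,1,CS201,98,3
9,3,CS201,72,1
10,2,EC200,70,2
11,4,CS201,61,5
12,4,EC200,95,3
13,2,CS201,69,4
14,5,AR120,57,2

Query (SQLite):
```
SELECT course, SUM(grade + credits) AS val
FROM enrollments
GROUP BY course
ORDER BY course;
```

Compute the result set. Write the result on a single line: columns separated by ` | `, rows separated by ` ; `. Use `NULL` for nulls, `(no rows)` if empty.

For each row compute grade + credits.
Group by course; take SUM of the expression per group.
  AR120: ids {5, 6, 14} → SUM(grade + credits)=193
  CS201: ids {7, 8, 9, 11, 13} → SUM(grade + credits)=405
  EC200: ids {2, 10, 12} → SUM(grade + credits)=261
  EN101: ids {1, 3, 4} → SUM(grade + credits)=227

AR120 | 193 ; CS201 | 405 ; EC200 | 261 ; EN101 | 227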